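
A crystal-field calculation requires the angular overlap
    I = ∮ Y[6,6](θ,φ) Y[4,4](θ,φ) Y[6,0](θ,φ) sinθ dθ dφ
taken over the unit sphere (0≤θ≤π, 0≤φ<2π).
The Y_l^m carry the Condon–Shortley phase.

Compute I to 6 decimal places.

0.000000

6 + 4 + 0 = 10 ≠ 0: azimuthal integral kills it; I = 0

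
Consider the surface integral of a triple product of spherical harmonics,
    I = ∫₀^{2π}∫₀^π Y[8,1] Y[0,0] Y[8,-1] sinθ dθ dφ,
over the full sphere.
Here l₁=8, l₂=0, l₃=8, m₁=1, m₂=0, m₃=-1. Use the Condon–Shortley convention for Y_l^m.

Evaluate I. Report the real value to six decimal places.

m-sum 0 ✓  L=16 even ✓  8≤8≤8 ✓
Π(2lᵢ+1) = 17×1×17 = 289
triangle coeff Δ(8,0,8) = 1/17
Σ_t [0,0]: t=0:+1/1625702400 = 1/1625702400
(3j)²=1/17 [(8 0 8; 0 0 0)], sign=+1
Σ_t [0,0]: t=0:+1/1828915200 = 1/1828915200
(3j)²=1/17 [(8 0 8; 1 0 -1)], sign=-1
⇒ 4πI² = 1/1
I = (-1)√(1/1/(4π)) = -0.28209479

-0.282095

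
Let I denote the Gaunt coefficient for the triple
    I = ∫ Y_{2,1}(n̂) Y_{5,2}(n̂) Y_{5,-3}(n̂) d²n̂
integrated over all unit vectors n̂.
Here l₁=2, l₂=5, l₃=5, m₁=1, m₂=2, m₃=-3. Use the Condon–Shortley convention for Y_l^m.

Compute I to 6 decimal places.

-0.161739

m-sum 0 ✓  L=12 even ✓  3≤5≤7 ✓
Π(2lᵢ+1) = 5×11×11 = 605
triangle coeff Δ(2,5,5) = 1/38610
Σ_t [0,2]: t=0:+1/2880 t=1:−1/576 t=2:+1/2880 = -1/960
(3j)²=10/429 [(2 5 5; 0 0 0)], sign=+1
Σ_t [0,1]: t=0:+1/10080 t=1:−1/2880 = -1/4032
(3j)²=10/429 [(2 5 5; 1 2 -3)], sign=-1
⇒ 4πI² = 500/1521
I = (-1)√(500/1521/(4π)) = -0.16173926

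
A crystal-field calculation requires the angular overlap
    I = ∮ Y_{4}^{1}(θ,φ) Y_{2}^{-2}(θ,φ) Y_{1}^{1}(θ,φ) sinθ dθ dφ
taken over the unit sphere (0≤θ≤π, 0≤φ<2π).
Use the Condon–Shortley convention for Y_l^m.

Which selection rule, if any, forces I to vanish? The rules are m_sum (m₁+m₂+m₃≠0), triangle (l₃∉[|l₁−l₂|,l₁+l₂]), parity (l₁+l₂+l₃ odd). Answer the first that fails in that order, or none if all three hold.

azimuthal sum: 1 − 2 + 1 = 0  ✓
2 ≤ 1 ≤ 6 (triangle on l)  ✗
L = 4 + 2 + 1 = 7 (odd)

triangle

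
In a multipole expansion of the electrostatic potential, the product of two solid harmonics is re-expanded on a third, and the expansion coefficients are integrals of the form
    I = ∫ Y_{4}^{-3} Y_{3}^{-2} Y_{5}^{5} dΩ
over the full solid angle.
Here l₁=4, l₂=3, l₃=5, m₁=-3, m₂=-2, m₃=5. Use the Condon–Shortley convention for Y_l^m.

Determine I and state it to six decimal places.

m-sum 0 ✓  L=12 even ✓  1≤5≤7 ✓
Π(2lᵢ+1) = 9×7×11 = 693
triangle coeff Δ(4,3,5) = 1/180180
Σ_t [0,2]: t=0:+1/576 t=1:−1/144 t=2:+1/576 = -1/288
(3j)²=20/1001 [(4 3 5; 0 0 0)], sign=+1
Σ_t [1,1]: t=1:−1/17280 = -1/17280
(3j)²=35/858 [(4 3 5; -3 -2 5)], sign=-1
⇒ 4πI² = 1050/1859
I = (-1)√(1050/1859/(4π)) = -0.21200691

-0.212007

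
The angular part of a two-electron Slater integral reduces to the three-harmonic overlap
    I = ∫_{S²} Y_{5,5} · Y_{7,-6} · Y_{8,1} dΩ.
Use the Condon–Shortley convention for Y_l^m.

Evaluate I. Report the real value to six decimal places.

-0.047374

Rules hold: Σm=0, L=20 even, 2≤8≤12.
N = 11·15·17 = 2805
Δ = 4!·6!·10!/21! = 1/814773960
Racah Σ t=0..4: t=0:+1/87091200 t=1:−1/4976640 t=2:+1/2073600 t=3:−1/4976640 t=4:+1/87091200 = 1/9676800
⇒ 3j(5 7 8; 0 0 0)² = 360/46189, sgn +1
Racah Σ t=0..0: t=0:+1/6270566400 = 1/6270566400
⇒ 3j(5 7 8; 5 -6 1)² = 5/3876, sgn -1
4πI² = N·(3j₀)²·(3jₘ)² = 2250/79781
I = -1·√(0.0282022/4π) = -0.04737362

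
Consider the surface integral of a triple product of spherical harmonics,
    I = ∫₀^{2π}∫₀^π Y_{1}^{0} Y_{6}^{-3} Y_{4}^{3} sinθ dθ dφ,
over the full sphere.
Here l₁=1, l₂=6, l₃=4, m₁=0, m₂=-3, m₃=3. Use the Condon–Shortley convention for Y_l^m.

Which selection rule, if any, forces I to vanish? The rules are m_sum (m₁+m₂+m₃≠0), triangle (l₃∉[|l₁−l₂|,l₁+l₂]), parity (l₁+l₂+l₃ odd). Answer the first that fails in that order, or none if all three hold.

m₁+m₂+m₃ = 0 − 3 + 3 = 0  ✓
triangle: |1−6|=5 ≤ l₃=4 ≤ 1+6=7  ✗
parity: l₁+l₂+l₃ = 11 is odd

triangle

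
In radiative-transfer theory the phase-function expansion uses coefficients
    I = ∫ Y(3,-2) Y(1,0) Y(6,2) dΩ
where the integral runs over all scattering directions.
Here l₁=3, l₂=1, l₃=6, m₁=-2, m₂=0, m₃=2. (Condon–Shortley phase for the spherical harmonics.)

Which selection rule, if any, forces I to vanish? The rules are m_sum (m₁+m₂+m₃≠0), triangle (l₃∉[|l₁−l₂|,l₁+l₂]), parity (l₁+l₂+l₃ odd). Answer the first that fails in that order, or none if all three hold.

triangle

Σmᵢ = 0  ✓
l₃∈[|l₁−l₂|,l₁+l₂]=[2,4], have l₃=6  ✗
Σlᵢ = 10 ⇒ even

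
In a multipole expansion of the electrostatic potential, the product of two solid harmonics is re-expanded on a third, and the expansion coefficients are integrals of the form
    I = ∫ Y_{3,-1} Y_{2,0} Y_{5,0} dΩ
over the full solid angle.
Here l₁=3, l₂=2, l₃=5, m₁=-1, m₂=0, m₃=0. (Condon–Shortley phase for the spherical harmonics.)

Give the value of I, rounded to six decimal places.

Σmᵢ = -1 ≠ 0, so the φ-integral vanishes; I = 0

0.000000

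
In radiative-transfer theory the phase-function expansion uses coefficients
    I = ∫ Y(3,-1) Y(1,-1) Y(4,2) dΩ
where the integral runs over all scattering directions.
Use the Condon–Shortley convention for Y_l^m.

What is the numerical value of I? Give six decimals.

Rules hold: Σm=0, L=8 even, 2≤4≤4.
N = 7·3·9 = 189
Δ = 0!·6!·2!/9! = 1/252
Racah Σ t=0..0: t=0:+1/36 = 1/36
⇒ 3j(3 1 4; 0 0 0)² = 4/63, sgn +1
Racah Σ t=0..0: t=0:+1/96 = 1/96
⇒ 3j(3 1 4; -1 -1 2)² = 5/84, sgn +1
4πI² = N·(3j₀)²·(3jₘ)² = 5/7
I = +1·√(0.714286/4π) = 0.23841361

0.238414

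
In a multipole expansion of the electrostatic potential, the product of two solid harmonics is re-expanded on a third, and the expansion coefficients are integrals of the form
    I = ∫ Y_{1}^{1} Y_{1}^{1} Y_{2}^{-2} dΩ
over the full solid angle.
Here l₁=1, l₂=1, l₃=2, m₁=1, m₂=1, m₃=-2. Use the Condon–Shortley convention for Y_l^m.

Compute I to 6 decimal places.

Rules hold: Σm=0, L=4 even, 0≤2≤2.
N = 3·3·5 = 45
Δ = 0!·2!·2!/5! = 1/30
Racah Σ t=0..0: t=0:+1/1 = 1/1
⇒ 3j(1 1 2; 0 0 0)² = 2/15, sgn +1
Racah Σ t=0..0: t=0:+1/4 = 1/4
⇒ 3j(1 1 2; 1 1 -2)² = 1/5, sgn +1
4πI² = N·(3j₀)²·(3jₘ)² = 6/5
I = +1·√(1.2/4π) = 0.30901936

0.309019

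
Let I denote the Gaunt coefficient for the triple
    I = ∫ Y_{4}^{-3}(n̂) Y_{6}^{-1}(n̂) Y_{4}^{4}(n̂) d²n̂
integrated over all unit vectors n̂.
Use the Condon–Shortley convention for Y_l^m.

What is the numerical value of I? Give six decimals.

0.065188

Checks pass: Σm=0; 14 even; l₃=4∈[2,10].
(2·4+1)(2·6+1)(2·4+1) = 1053
Δ: 6! 2! 6! / 15! → 1/1261260
sum: t=2:+1/4608 t=3:−1/1296 t=4:+1/4608 = -7/20736
3j²(4 6 4; 0 0 0) = Δ·Π!·Σ² = 20/1287  (sign -1)
sum: t=5:−1/172800 = -1/172800
3j²(4 6 4; -3 -1 4) = Δ·Π!·Σ² = 7/2145  (sign -1)
combine: 4πI² = 1053·20/1287·7/2145 = 84/1573
take √, sign +1: I = 0.06518840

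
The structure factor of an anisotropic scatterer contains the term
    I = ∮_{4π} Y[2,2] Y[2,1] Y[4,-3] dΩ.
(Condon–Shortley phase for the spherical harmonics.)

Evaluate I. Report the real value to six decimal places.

Checks pass: Σm=0; 8 even; l₃=4∈[0,4].
(2·2+1)(2·2+1)(2·4+1) = 225
Δ: 0! 4! 4! / 9! → 1/630
sum: t=0:+1/16 = 1/16
3j²(2 2 4; 0 0 0) = Δ·Π!·Σ² = 2/35  (sign +1)
sum: t=0:+1/144 = 1/144
3j²(2 2 4; 2 1 -3) = Δ·Π!·Σ² = 1/18  (sign -1)
combine: 4πI² = 225·2/35·1/18 = 5/7
take √, sign -1: I = -0.23841361

-0.238414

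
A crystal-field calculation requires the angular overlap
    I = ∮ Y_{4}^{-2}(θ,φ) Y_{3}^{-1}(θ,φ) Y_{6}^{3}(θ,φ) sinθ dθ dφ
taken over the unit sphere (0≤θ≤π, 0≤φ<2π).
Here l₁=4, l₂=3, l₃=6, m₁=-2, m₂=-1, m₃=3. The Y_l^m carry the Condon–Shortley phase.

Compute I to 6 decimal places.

l₁+l₂+l₃=13 is odd: 3j(l;000)=0 ⇒ I=0

0.000000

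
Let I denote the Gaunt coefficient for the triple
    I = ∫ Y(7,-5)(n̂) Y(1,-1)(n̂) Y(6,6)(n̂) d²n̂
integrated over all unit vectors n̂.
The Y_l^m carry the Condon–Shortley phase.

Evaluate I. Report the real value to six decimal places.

-0.034990

m-sum 0 ✓  L=14 even ✓  6≤6≤8 ✓
Π(2lᵢ+1) = 15×3×13 = 585
triangle coeff Δ(7,1,6) = 1/1365
Σ_t [1,1]: t=1:−1/518400 = -1/518400
(3j)²=7/195 [(7 1 6; 0 0 0)], sign=-1
Σ_t [0,0]: t=0:+1/958003200 = 1/958003200
(3j)²=1/1365 [(7 1 6; -5 -1 6)], sign=+1
⇒ 4πI² = 1/65
I = (-1)√(1/65/(4π)) = -0.03498955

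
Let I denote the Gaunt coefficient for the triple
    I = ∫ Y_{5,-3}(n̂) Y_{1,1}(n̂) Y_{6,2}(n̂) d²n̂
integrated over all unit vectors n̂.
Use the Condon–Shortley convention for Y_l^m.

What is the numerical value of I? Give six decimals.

0.100084

Checks pass: Σm=0; 12 even; l₃=6∈[4,6].
(2·5+1)(2·1+1)(2·6+1) = 429
Δ: 0! 10! 2! / 13! → 1/858
sum: t=0:+1/14400 = 1/14400
3j²(5 1 6; 0 0 0) = Δ·Π!·Σ² = 6/143  (sign +1)
sum: t=0:+1/161280 = 1/161280
3j²(5 1 6; -3 1 2) = Δ·Π!·Σ² = 1/143  (sign +1)
combine: 4πI² = 429·6/143·1/143 = 18/143
take √, sign +1: I = 0.10008369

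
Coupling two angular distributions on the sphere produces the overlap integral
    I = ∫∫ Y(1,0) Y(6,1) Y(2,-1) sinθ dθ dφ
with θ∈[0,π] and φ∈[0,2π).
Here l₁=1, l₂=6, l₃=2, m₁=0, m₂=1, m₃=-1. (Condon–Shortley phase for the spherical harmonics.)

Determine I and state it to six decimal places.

triangle: need 5≤l₃≤7, have 2; I=0

0.000000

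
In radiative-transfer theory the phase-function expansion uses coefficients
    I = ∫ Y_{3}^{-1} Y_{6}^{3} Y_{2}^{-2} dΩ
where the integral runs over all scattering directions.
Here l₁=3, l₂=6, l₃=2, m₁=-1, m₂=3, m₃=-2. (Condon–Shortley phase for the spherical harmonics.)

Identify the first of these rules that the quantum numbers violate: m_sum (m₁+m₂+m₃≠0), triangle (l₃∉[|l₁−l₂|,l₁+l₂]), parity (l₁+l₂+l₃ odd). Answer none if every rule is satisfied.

triangle

Σmᵢ = 0  ✓
l₃∈[|l₁−l₂|,l₁+l₂]=[3,9], have l₃=2  ✗
Σlᵢ = 11 ⇒ odd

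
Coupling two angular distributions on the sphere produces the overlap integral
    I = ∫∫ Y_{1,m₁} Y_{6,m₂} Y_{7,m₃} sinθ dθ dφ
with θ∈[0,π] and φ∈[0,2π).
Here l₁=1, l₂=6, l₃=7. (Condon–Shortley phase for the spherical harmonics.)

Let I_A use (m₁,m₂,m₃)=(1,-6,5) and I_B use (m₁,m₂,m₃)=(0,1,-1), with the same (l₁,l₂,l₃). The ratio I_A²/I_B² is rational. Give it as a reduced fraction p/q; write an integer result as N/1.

1/48

Shared (l₁,l₂,l₃)=(1,6,7): N and (l;000)² cancel in I_A²/I_B².
A: Δ = 0!·2!·12!/15! = 1/1365; Racah Σ t=0..0: t=0:+1/958003200 = 1/958003200; ⇒ 3j(1 6 7; 1 -6 5)² = 1/1365, sgn +1
B: Δ = 0!·2!·12!/15! = 1/1365; Racah Σ t=0..0: t=0:+1/604800 = 1/604800; ⇒ 3j(1 6 7; 0 1 -1)² = 16/455, sgn +1
I_A²/I_B² = (1/1365)/(16/455) = 1/48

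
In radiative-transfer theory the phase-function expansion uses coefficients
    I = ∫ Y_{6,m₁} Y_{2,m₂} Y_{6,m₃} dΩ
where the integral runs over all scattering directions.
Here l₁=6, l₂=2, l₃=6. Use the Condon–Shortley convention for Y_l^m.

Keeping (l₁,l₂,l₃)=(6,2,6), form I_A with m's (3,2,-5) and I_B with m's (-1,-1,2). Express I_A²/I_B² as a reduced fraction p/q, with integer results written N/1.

Shared (l₁,l₂,l₃)=(6,2,6): N and (l;000)² cancel in I_A²/I_B².
A: Δ = 2!·10!·2!/15! = 1/90090; Racah Σ t=2..2: t=2:+1/1451520 = 1/1451520; ⇒ 3j(6 2 6; 3 2 -5)² = 1/91, sgn -1
B: Δ = 2!·10!·2!/15! = 1/90090; Racah Σ t=0..1: t=0:+1/60480 t=1:−1/34560 = -1/80640; ⇒ 3j(6 2 6; -1 -1 2)² = 6/1001, sgn -1
I_A²/I_B² = (1/91)/(6/1001) = 11/6

11/6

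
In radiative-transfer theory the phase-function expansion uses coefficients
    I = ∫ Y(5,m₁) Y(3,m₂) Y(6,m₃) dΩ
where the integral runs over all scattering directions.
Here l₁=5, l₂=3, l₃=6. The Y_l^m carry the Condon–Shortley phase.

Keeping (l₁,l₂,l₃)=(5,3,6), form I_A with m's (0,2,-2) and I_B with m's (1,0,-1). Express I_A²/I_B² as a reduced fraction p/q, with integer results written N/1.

Same 5,3,6: normalisation and zero-m 3j drop out of the ratio.
A: Δ: 2! 8! 4! / 15! → 1/675675; sum: t=1:−1/13824 t=2:+1/8640 = 1/23040; 3j²(5 3 6; 0 2 -2) = Δ·Π!·Σ² = 2/429  (sign +1)
B: Δ: 2! 8! 4! / 15! → 1/675675; sum: t=0:+1/6912 t=1:−1/2880 t=2:+1/17280 = -1/6912; 3j²(5 3 6; 1 0 -1) = Δ·Π!·Σ² = 5/429  (sign +1)
I_A²/I_B² = (2/429)/(5/429) = 2/5

2/5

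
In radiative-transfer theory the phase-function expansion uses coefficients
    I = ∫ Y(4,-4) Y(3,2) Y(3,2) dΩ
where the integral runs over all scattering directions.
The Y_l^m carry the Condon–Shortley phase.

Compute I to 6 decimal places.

0.214561

Rules hold: Σm=0, L=10 even, 1≤3≤7.
N = 9·7·7 = 441
Δ = 4!·4!·2!/11! = 1/34650
Racah Σ t=1..3: t=1:−1/72 t=2:+1/16 t=3:−1/72 = 5/144
⇒ 3j(4 3 3; 0 0 0)² = 2/77, sgn -1
Racah Σ t=4..4: t=4:+1/576 = 1/576
⇒ 3j(4 3 3; -4 2 2)² = 5/99, sgn -1
4πI² = N·(3j₀)²·(3jₘ)² = 70/121
I = +1·√(0.578512/4π) = 0.21456131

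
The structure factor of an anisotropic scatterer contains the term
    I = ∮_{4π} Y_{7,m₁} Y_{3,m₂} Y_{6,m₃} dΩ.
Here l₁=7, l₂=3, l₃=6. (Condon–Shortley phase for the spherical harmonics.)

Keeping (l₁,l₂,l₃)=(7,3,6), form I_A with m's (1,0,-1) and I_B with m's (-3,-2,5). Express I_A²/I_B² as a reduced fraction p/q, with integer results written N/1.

22188/19855

Shared (l₁,l₂,l₃)=(7,3,6): N and (l;000)² cancel in I_A²/I_B².
A: Δ = 4!·10!·2!/17! = 1/2042040; Racah Σ t=1..3: t=1:−1/172800 t=2:+1/69120 t=3:−1/362880 = 43/7257600; ⇒ 3j(7 3 6; 1 0 -1)² = 1849/170170, sgn -1
B: Δ = 4!·10!·2!/17! = 1/2042040; Racah Σ t=0..1: t=0:+1/87091200 t=1:−1/4354560 = -19/87091200; ⇒ 3j(7 3 6; -3 -2 5)² = 361/37128, sgn +1
I_A²/I_B² = (1849/170170)/(361/37128) = 22188/19855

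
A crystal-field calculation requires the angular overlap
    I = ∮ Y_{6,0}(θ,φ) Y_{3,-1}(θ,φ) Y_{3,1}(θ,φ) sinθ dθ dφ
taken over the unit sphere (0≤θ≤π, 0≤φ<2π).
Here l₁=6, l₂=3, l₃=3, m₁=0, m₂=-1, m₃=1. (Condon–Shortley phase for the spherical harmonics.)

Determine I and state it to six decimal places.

0.177816

Rules hold: Σm=0, L=12 even, 3≤3≤9.
N = 13·7·7 = 637
Δ = 6!·6!·0!/13! = 1/12012
Racah Σ t=3..3: t=3:−1/1296 = -1/1296
⇒ 3j(6 3 3; 0 0 0)² = 100/3003, sgn +1
Racah Σ t=2..2: t=2:+1/2304 = 1/2304
⇒ 3j(6 3 3; 0 -1 1)² = 75/4004, sgn +1
4πI² = N·(3j₀)²·(3jₘ)² = 625/1573
I = +1·√(0.39733/4π) = 0.17781595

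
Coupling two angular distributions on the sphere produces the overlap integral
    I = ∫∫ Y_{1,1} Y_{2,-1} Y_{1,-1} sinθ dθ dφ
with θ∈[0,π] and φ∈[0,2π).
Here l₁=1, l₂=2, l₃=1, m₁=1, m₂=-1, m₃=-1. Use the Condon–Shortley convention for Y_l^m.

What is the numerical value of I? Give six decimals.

m-sum = 1 − 1 − 1 = -1 ≠ 0 ⇒ I = 0

0.000000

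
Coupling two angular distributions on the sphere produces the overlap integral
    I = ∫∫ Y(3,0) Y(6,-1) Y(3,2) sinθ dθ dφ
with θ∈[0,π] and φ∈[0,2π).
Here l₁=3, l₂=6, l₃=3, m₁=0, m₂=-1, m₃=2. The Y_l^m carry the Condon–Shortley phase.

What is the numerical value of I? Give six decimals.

Σmᵢ = 1 ≠ 0, so the φ-integral vanishes; I = 0

0.000000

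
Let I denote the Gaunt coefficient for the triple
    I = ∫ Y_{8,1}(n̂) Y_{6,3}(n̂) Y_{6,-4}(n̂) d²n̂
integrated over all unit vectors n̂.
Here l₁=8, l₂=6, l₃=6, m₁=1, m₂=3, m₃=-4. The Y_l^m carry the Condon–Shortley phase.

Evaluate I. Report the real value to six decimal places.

-0.114107

m-sum 0 ✓  L=20 even ✓  2≤6≤14 ✓
Π(2lᵢ+1) = 17×13×13 = 2873
triangle coeff Δ(8,6,6) = 1/1309458150
Σ_t [2,6]: t=2:+1/49766400 t=3:−1/3110400 t=4:+1/1327104 t=5:−1/3110400 t=6:+1/49766400 = 1/6635520
(3j)²=350/46189 [(8 6 6; 0 0 0)], sign=+1
Σ_t [5,7]: t=5:−1/24883200 t=6:+1/43545600 t=7:−1/812851200 = -1/54190080
(3j)²=2430/323323 [(8 6 6; 1 3 -4)], sign=-1
⇒ 4πI² = 121500/742577
I = (-1)√(121500/742577/(4π)) = -0.11410705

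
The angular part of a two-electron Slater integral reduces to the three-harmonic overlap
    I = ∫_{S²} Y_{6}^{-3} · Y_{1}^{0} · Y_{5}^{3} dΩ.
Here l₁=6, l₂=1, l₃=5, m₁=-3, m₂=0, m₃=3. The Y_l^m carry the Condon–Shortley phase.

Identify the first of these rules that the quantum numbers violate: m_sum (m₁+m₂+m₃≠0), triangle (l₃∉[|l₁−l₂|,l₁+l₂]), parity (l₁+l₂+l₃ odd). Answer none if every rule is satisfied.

none

Σmᵢ = 0  ✓
l₃∈[|l₁−l₂|,l₁+l₂]=[5,7], have l₃=5  ✓
Σlᵢ = 12 ⇒ even  ✓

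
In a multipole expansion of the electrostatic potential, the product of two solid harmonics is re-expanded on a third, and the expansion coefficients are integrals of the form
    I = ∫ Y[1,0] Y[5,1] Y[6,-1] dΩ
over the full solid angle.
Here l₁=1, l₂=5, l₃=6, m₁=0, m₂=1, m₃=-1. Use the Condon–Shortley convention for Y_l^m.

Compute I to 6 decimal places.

Rules hold: Σm=0, L=12 even, 4≤6≤6.
N = 3·11·13 = 429
Δ = 0!·2!·10!/13! = 1/858
Racah Σ t=0..0: t=0:+1/14400 = 1/14400
⇒ 3j(1 5 6; 0 0 0)² = 6/143, sgn +1
Racah Σ t=0..0: t=0:+1/17280 = 1/17280
⇒ 3j(1 5 6; 0 1 -1)² = 35/858, sgn -1
4πI² = N·(3j₀)²·(3jₘ)² = 105/143
I = -1·√(0.734266/4π) = -0.24172507

-0.241725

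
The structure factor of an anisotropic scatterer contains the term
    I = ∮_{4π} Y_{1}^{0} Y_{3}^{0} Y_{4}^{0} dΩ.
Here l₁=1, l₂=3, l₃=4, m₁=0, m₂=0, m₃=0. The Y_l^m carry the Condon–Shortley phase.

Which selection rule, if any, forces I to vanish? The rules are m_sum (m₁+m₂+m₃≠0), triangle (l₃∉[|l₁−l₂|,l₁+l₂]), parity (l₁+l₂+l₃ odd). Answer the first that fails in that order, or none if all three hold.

none

azimuthal sum: 0 + 0 + 0 = 0  ✓
2 ≤ 4 ≤ 4 (triangle on l)  ✓
L = 1 + 3 + 4 = 8 (even)  ✓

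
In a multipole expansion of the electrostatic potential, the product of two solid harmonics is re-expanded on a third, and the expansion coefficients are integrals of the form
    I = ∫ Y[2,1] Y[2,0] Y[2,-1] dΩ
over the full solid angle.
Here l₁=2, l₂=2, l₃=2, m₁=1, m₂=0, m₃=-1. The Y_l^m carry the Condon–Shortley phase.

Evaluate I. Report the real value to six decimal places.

Rules hold: Σm=0, L=6 even, 0≤2≤4.
N = 5·5·5 = 125
Δ = 2!·2!·2!/7! = 1/630
Racah Σ t=0..2: t=0:+1/8 t=1:−1/1 t=2:+1/8 = -3/4
⇒ 3j(2 2 2; 0 0 0)² = 2/35, sgn -1
Racah Σ t=0..1: t=0:+1/4 t=1:−1/2 = -1/4
⇒ 3j(2 2 2; 1 0 -1)² = 1/70, sgn +1
4πI² = N·(3j₀)²·(3jₘ)² = 5/49
I = -1·√(0.102041/4π) = -0.09011188

-0.090112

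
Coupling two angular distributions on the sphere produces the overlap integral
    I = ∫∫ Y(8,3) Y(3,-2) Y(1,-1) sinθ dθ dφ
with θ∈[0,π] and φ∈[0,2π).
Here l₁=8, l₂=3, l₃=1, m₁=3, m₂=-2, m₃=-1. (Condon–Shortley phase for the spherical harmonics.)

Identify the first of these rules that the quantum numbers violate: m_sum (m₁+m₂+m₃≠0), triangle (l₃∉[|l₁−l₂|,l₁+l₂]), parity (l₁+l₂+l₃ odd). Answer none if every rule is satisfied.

azimuthal sum: 3 − 2 − 1 = 0  ✓
5 ≤ 1 ≤ 11 (triangle on l)  ✗
L = 8 + 3 + 1 = 12 (even)

triangle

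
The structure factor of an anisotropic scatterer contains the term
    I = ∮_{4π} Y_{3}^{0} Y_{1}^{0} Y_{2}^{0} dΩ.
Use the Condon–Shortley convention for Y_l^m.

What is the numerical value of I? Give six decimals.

0.247767

m-sum 0 ✓  L=6 even ✓  2≤2≤4 ✓
Π(2lᵢ+1) = 7×3×5 = 105
triangle coeff Δ(3,1,2) = 1/105
Σ_t [1,1]: t=1:−1/4 = -1/4
(3j)²=3/35 [(3 1 2; 0 0 0)], sign=-1
(m-triple is (0,0,0) — same symbol as above.)
⇒ 4πI² = 27/35
I = (+1)√(27/35/(4π)) = 0.24776670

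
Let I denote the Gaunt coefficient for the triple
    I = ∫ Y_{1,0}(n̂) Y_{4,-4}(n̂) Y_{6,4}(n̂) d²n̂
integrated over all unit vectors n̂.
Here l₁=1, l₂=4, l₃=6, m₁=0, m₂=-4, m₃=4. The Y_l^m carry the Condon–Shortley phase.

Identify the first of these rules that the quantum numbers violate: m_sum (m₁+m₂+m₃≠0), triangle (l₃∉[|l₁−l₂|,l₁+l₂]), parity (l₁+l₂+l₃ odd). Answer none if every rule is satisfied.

Σmᵢ = 0  ✓
l₃∈[|l₁−l₂|,l₁+l₂]=[3,5], have l₃=6  ✗
Σlᵢ = 11 ⇒ odd

triangle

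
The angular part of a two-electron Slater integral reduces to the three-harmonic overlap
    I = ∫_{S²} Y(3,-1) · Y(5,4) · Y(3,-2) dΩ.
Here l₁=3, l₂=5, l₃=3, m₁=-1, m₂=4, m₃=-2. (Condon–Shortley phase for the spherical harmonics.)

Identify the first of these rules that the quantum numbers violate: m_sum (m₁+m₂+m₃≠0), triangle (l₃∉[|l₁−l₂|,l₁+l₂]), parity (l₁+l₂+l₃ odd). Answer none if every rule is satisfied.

m_sum

azimuthal sum: -1 + 4 − 2 = 1  ✗
2 ≤ 3 ≤ 8 (triangle on l)
L = 3 + 5 + 3 = 11 (odd)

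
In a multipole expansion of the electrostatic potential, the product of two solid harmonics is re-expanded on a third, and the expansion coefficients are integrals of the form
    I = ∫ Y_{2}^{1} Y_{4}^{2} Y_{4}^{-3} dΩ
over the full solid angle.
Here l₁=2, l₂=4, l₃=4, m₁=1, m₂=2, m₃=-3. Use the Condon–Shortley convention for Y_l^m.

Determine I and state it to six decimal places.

m-sum 0 ✓  L=10 even ✓  2≤4≤6 ✓
Π(2lᵢ+1) = 5×9×9 = 405
triangle coeff Δ(2,4,4) = 1/13860
Σ_t [0,2]: t=0:+1/192 t=1:−1/36 t=2:+1/192 = -5/288
(3j)²=20/693 [(2 4 4; 0 0 0)], sign=-1
Σ_t [0,1]: t=0:+1/1440 t=1:−1/240 = -1/288
(3j)²=5/132 [(2 4 4; 1 2 -3)], sign=+1
⇒ 4πI² = 375/847
I = (-1)√(375/847/(4π)) = -0.18770204

-0.187702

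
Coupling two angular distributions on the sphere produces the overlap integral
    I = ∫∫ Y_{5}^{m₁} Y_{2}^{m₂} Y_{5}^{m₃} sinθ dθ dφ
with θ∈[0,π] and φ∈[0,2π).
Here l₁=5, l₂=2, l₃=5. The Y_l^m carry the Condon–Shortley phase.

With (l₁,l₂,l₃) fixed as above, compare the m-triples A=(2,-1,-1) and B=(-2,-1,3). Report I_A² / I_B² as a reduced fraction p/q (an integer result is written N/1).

Shared (l₁,l₂,l₃)=(5,2,5): N and (l;000)² cancel in I_A²/I_B².
A: Δ = 2!·8!·2!/13! = 1/38610; Racah Σ t=0..1: t=0:+1/1440 t=1:−1/2880 = 1/2880; ⇒ 3j(5 2 5; 2 -1 -1)² = 7/715, sgn +1
B: Δ = 2!·8!·2!/13! = 1/38610; Racah Σ t=0..1: t=0:+1/10080 t=1:−1/2880 = -1/4032; ⇒ 3j(5 2 5; -2 -1 3)² = 10/429, sgn -1
I_A²/I_B² = (7/715)/(10/429) = 21/50

21/50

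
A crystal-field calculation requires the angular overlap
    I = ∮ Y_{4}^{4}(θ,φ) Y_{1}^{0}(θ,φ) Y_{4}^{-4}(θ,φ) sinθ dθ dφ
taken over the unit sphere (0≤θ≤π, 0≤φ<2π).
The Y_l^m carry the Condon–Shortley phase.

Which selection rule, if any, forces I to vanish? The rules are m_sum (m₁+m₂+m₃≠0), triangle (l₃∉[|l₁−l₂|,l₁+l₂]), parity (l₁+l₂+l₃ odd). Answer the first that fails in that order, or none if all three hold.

parity

Σmᵢ = 0  ✓
l₃∈[|l₁−l₂|,l₁+l₂]=[3,5], have l₃=4  ✓
Σlᵢ = 9 ⇒ odd  ✗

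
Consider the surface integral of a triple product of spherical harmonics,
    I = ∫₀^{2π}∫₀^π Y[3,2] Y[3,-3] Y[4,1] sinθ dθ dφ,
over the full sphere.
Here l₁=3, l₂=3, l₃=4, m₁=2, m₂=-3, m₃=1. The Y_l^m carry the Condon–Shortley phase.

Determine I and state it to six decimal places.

Checks pass: Σm=0; 10 even; l₃=4∈[0,6].
(2·3+1)(2·3+1)(2·4+1) = 441
Δ: 2! 4! 4! / 11! → 1/34650
sum: t=0:+1/72 t=1:−1/16 t=2:+1/72 = -5/144
3j²(3 3 4; 0 0 0) = Δ·Π!·Σ² = 2/77  (sign -1)
sum: t=0:+1/288 = 1/288
3j²(3 3 4; 2 -3 1) = Δ·Π!·Σ² = 5/231  (sign -1)
combine: 4πI² = 441·2/77·5/231 = 30/121
take √, sign +1: I = 0.14046335

0.140463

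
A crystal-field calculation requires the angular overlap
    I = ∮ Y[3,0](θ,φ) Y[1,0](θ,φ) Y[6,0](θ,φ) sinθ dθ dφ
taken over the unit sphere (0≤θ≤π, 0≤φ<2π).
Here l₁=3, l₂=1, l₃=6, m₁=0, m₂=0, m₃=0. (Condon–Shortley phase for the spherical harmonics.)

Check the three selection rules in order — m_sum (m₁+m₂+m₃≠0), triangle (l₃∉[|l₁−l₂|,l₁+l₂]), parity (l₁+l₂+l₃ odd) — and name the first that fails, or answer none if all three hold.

triangle

m₁+m₂+m₃ = 0 + 0 + 0 = 0  ✓
triangle: |3−1|=2 ≤ l₃=6 ≤ 3+1=4  ✗
parity: l₁+l₂+l₃ = 10 is even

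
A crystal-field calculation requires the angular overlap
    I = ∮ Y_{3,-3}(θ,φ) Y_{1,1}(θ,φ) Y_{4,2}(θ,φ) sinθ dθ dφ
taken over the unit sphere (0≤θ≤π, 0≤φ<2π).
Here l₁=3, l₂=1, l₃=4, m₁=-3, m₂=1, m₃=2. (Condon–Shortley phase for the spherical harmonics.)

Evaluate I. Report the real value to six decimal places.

Checks pass: Σm=0; 8 even; l₃=4∈[2,4].
(2·3+1)(2·1+1)(2·4+1) = 189
Δ: 0! 6! 2! / 9! → 1/252
sum: t=0:+1/36 = 1/36
3j²(3 1 4; 0 0 0) = Δ·Π!·Σ² = 4/63  (sign +1)
sum: t=0:+1/1440 = 1/1440
3j²(3 1 4; -3 1 2) = Δ·Π!·Σ² = 1/252  (sign +1)
combine: 4πI² = 189·4/63·1/252 = 1/21
take √, sign +1: I = 0.06155813

0.061558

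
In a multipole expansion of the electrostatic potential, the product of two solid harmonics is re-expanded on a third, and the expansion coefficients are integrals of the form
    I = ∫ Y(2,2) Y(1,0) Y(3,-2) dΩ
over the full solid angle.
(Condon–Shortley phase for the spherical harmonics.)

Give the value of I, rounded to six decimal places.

Checks pass: Σm=0; 6 even; l₃=3∈[1,3].
(2·2+1)(2·1+1)(2·3+1) = 105
Δ: 0! 4! 2! / 7! → 1/105
sum: t=0:+1/4 = 1/4
3j²(2 1 3; 0 0 0) = Δ·Π!·Σ² = 3/35  (sign -1)
sum: t=0:+1/24 = 1/24
3j²(2 1 3; 2 0 -2) = Δ·Π!·Σ² = 1/21  (sign -1)
combine: 4πI² = 105·3/35·1/21 = 3/7
take √, sign +1: I = 0.18467439

0.184674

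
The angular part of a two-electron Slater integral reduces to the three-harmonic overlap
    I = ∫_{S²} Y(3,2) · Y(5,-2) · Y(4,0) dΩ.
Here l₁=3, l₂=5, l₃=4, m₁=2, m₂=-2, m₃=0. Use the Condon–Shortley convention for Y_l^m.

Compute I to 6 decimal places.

-0.065427

m-sum 0 ✓  L=12 even ✓  2≤4≤8 ✓
Π(2lᵢ+1) = 7×11×9 = 693
triangle coeff Δ(3,5,4) = 1/180180
Σ_t [1,3]: t=1:−1/576 t=2:+1/144 t=3:−1/576 = 1/288
(3j)²=20/1001 [(3 5 4; 0 0 0)], sign=+1
Σ_t [0,1]: t=0:+1/864 t=1:−1/576 = -1/1728
(3j)²=5/1287 [(3 5 4; 2 -2 0)], sign=-1
⇒ 4πI² = 100/1859
I = (-1)√(100/1859/(4π)) = -0.06542675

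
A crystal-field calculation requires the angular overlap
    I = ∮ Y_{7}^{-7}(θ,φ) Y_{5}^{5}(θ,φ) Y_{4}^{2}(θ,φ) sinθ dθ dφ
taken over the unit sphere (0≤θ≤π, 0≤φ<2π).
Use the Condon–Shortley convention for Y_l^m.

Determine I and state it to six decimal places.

0.182648

m-sum 0 ✓  L=16 even ✓  2≤4≤12 ✓
Π(2lᵢ+1) = 15×11×9 = 1485
triangle coeff Δ(7,5,4) = 1/6126120
Σ_t [3,5]: t=3:−1/69120 t=4:+1/20736 t=5:−1/69120 = 1/51840
(3j)²=280/21879 [(7 5 4; 0 0 0)], sign=+1
Σ_t [8,8]: t=8:+1/58060800 = 1/58060800
(3j)²=3/136 [(7 5 4; -7 5 2)], sign=+1
⇒ 4πI² = 1575/3757
I = (+1)√(1575/3757/(4π)) = 0.18264793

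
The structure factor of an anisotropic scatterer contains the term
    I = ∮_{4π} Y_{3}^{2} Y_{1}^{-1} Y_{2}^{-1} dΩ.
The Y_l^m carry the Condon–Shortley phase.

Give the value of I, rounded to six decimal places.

0.261169

Checks pass: Σm=0; 6 even; l₃=2∈[2,4].
(2·3+1)(2·1+1)(2·2+1) = 105
Δ: 2! 4! 0! / 7! → 1/105
sum: t=1:−1/4 = -1/4
3j²(3 1 2; 0 0 0) = Δ·Π!·Σ² = 3/35  (sign -1)
sum: t=0:+1/12 = 1/12
3j²(3 1 2; 2 -1 -1) = Δ·Π!·Σ² = 2/21  (sign -1)
combine: 4πI² = 105·3/35·2/21 = 6/7
take √, sign +1: I = 0.26116903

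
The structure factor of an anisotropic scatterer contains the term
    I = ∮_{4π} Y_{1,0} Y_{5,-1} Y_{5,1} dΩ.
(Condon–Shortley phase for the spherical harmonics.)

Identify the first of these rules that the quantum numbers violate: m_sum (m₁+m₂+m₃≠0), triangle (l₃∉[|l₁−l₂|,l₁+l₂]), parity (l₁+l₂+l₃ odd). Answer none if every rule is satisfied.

Σmᵢ = 0  ✓
l₃∈[|l₁−l₂|,l₁+l₂]=[4,6], have l₃=5  ✓
Σlᵢ = 11 ⇒ odd  ✗

parity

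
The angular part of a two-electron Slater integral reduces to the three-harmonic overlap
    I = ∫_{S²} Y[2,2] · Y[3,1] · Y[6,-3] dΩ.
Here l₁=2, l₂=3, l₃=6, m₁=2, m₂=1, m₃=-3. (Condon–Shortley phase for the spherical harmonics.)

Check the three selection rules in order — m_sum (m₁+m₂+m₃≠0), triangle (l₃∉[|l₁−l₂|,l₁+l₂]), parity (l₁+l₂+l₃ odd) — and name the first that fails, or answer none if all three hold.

azimuthal sum: 2 + 1 − 3 = 0  ✓
1 ≤ 6 ≤ 5 (triangle on l)  ✗
L = 2 + 3 + 6 = 11 (odd)

triangle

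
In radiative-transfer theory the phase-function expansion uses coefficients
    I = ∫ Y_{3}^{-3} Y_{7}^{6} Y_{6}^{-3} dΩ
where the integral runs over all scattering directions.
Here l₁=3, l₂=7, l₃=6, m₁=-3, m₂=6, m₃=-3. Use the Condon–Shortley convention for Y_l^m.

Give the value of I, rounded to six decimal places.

Rules hold: Σm=0, L=16 even, 4≤6≤10.
N = 7·15·13 = 1365
Δ = 4!·2!·10!/17! = 1/2042040
Racah Σ t=1..3: t=1:−1/207360 t=2:+1/57600 t=3:−1/207360 = 1/129600
⇒ 3j(3 7 6; 0 0 0)² = 168/12155, sgn +1
Racah Σ t=4..4: t=4:+1/17418240 = 1/17418240
⇒ 3j(3 7 6; -3 6 -3)² = 15/952, sgn -1
4πI² = N·(3j₀)²·(3jₘ)² = 945/3179
I = -1·√(0.297263/4π) = -0.15380332

-0.153803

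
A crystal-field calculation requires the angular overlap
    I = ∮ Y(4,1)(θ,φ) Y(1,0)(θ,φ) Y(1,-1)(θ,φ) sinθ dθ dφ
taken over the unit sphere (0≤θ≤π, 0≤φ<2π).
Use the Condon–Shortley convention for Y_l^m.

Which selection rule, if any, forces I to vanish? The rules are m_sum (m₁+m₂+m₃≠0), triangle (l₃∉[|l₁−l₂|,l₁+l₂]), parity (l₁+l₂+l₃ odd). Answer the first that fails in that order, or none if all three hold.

triangle

azimuthal sum: 1 + 0 − 1 = 0  ✓
3 ≤ 1 ≤ 5 (triangle on l)  ✗
L = 4 + 1 + 1 = 6 (even)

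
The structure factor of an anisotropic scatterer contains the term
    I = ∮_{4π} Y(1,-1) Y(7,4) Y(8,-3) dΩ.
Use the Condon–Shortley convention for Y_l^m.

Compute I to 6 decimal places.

Rules hold: Σm=0, L=16 even, 6≤8≤8.
N = 3·15·17 = 765
Δ = 0!·2!·14!/17! = 1/2040
Racah Σ t=0..0: t=0:+1/25401600 = 1/25401600
⇒ 3j(1 7 8; 0 0 0)² = 8/255, sgn +1
Racah Σ t=0..0: t=0:+1/479001600 = 1/479001600
⇒ 3j(1 7 8; -1 4 -3)² = 1/204, sgn -1
4πI² = N·(3j₀)²·(3jₘ)² = 2/17
I = -1·√(0.117647/4π) = -0.09675772

-0.096758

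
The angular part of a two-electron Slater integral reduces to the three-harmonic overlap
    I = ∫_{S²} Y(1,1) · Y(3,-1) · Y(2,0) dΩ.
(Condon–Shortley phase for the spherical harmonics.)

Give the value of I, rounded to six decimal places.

Rules hold: Σm=0, L=6 even, 2≤2≤4.
N = 3·7·5 = 105
Δ = 2!·0!·4!/7! = 1/105
Racah Σ t=1..1: t=1:−1/4 = -1/4
⇒ 3j(1 3 2; 0 0 0)² = 3/35, sgn -1
Racah Σ t=0..0: t=0:+1/8 = 1/8
⇒ 3j(1 3 2; 1 -1 0)² = 2/35, sgn +1
4πI² = N·(3j₀)²·(3jₘ)² = 18/35
I = -1·√(0.514286/4π) = -0.20230066

-0.202301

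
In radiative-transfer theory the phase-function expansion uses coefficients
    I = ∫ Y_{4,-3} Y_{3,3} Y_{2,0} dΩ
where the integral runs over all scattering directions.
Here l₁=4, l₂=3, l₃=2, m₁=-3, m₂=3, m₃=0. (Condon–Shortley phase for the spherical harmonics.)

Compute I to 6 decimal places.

l₁+l₂+l₃=9 is odd: 3j(l;000)=0 ⇒ I=0

0.000000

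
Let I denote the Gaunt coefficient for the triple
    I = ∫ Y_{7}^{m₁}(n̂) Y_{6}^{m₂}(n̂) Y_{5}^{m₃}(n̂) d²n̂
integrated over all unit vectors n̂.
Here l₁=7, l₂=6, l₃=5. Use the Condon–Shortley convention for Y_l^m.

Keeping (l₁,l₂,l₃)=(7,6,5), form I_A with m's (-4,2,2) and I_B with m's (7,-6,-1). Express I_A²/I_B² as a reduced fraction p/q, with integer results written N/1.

729/715

Shared (l₁,l₂,l₃)=(7,6,5): N and (l;000)² cancel in I_A²/I_B².
A: Δ = 8!·6!·4!/19! = 1/174594420; Racah Σ t=5..8: t=5:−1/3110400 t=6:+1/691200 t=7:−1/1451520 t=8:+1/34836480 = 1/2150400; ⇒ 3j(7 6 5; -4 2 2)² = 729/83980, sgn -1
B: Δ = 8!·6!·4!/19! = 1/174594420; Racah Σ t=0..0: t=0:+1/696729600 = 1/696729600; ⇒ 3j(7 6 5; 7 -6 -1)² = 11/1292, sgn +1
I_A²/I_B² = (729/83980)/(11/1292) = 729/715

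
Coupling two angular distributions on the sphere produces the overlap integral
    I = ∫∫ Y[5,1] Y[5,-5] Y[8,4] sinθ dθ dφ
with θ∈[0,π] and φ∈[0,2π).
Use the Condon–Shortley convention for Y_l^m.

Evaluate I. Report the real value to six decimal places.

-0.124533

m-sum 0 ✓  L=18 even ✓  0≤8≤10 ✓
Π(2lᵢ+1) = 11×11×17 = 2057
triangle coeff Δ(5,5,8) = 1/37413090
Σ_t [0,2]: t=0:+1/1036800 t=1:−1/331776 t=2:+1/1036800 = -1/921600
(3j)²=490/46189 [(5 5 8; 0 0 0)], sign=-1
Σ_t [0,0]: t=0:+1/46448640 = 1/46448640
(3j)²=75/8398 [(5 5 8; 1 -5 4)], sign=+1
⇒ 4πI² = 202125/1037153
I = (-1)√(202125/1037153/(4π)) = -0.12453278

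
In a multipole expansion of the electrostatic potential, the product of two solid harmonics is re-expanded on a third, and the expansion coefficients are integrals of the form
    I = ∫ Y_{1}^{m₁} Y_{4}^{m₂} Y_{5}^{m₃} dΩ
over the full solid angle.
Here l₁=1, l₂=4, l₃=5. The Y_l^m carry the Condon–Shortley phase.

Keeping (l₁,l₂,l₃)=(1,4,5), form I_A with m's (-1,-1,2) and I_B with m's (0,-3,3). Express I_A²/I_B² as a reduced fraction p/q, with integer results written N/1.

21/16

Same 1,4,5: normalisation and zero-m 3j drop out of the ratio.
A: Δ: 0! 2! 8! / 11! → 1/495; sum: t=0:+1/1440 = 1/1440; 3j²(1 4 5; -1 -1 2) = Δ·Π!·Σ² = 7/165  (sign -1)
B: Δ: 0! 2! 8! / 11! → 1/495; sum: t=0:+1/5040 = 1/5040; 3j²(1 4 5; 0 -3 3) = Δ·Π!·Σ² = 16/495  (sign +1)
I_A²/I_B² = (7/165)/(16/495) = 21/16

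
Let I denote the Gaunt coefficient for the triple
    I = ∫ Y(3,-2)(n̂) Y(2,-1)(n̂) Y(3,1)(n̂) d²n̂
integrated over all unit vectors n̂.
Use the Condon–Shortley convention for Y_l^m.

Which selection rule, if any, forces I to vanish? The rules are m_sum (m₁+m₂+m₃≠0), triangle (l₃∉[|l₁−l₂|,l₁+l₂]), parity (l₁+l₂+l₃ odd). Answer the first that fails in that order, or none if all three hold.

m₁+m₂+m₃ = -2 − 1 + 1 = -2  ✗
triangle: |3−2|=1 ≤ l₃=3 ≤ 3+2=5
parity: l₁+l₂+l₃ = 8 is even

m_sum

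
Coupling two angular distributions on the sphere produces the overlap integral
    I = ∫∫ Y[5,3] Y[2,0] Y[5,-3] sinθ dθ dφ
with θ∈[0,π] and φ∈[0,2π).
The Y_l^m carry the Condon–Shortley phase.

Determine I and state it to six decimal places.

Rules hold: Σm=0, L=12 even, 3≤5≤7.
N = 11·5·11 = 605
Δ = 2!·8!·2!/13! = 1/38610
Racah Σ t=0..2: t=0:+1/2880 t=1:−1/576 t=2:+1/2880 = -1/960
⇒ 3j(5 2 5; 0 0 0)² = 10/429, sgn +1
Racah Σ t=0..2: t=0:+1/5760 t=1:−1/5040 t=2:+1/161280 = -1/53760
⇒ 3j(5 2 5; 3 0 -3)² = 1/4290, sgn -1
4πI² = N·(3j₀)²·(3jₘ)² = 5/1521
I = -1·√(0.00328731/4π) = -0.01617393

-0.016174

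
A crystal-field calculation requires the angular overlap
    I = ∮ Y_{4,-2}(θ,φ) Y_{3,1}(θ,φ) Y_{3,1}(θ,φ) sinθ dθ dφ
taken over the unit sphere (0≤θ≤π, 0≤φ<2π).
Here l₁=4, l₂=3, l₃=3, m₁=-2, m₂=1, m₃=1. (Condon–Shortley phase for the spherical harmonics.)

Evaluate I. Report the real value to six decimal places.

Rules hold: Σm=0, L=10 even, 1≤3≤7.
N = 9·7·7 = 441
Δ = 4!·4!·2!/11! = 1/34650
Racah Σ t=1..3: t=1:−1/72 t=2:+1/16 t=3:−1/72 = 5/144
⇒ 3j(4 3 3; 0 0 0)² = 2/77, sgn -1
Racah Σ t=2..4: t=2:+1/192 t=3:−1/36 t=4:+1/192 = -5/288
⇒ 3j(4 3 3; -2 1 1)² = 20/693, sgn -1
4πI² = N·(3j₀)²·(3jₘ)² = 40/121
I = +1·√(0.330579/4π) = 0.16219310

0.162193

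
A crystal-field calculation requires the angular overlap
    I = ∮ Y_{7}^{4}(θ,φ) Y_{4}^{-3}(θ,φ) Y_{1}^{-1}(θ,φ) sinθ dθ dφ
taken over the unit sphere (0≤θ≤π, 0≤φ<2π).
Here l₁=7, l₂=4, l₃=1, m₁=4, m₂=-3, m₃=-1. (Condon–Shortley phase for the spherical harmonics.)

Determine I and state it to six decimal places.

0.000000

|7−4|≤1≤7+4 violated ⇒ I = 0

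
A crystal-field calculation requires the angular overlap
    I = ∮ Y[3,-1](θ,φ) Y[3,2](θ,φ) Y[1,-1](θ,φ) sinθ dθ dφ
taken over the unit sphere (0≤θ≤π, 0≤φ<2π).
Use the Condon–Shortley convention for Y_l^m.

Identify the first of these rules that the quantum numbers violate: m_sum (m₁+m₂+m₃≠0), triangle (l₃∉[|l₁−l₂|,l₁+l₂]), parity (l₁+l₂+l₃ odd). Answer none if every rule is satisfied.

Σmᵢ = 0  ✓
l₃∈[|l₁−l₂|,l₁+l₂]=[0,6], have l₃=1  ✓
Σlᵢ = 7 ⇒ odd  ✗

parity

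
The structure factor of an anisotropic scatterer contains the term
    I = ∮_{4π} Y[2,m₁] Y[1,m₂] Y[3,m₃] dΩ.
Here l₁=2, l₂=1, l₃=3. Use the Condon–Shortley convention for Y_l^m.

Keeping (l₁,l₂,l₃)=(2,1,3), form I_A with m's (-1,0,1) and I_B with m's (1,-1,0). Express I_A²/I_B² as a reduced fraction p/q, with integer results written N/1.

l's match ⇒ only the (l;m) 3-j factors differ between A and B.
A: triangle coeff Δ(2,1,3) = 1/105; Σ_t [0,0]: t=0:+1/6 = 1/6; (3j)²=8/105 [(2 1 3; -1 0 1)], sign=+1
B: triangle coeff Δ(2,1,3) = 1/105; Σ_t [0,0]: t=0:+1/12 = 1/12; (3j)²=1/35 [(2 1 3; 1 -1 0)], sign=-1
I_A²/I_B² = (8/105)/(1/35) = 8/3

8/3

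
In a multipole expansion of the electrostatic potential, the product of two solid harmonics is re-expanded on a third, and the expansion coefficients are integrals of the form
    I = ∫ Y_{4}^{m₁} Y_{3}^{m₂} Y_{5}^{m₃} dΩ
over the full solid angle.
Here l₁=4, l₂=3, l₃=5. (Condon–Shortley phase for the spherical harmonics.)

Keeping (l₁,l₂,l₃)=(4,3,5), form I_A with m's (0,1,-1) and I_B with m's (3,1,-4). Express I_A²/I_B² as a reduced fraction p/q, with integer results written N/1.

Shared (l₁,l₂,l₃)=(4,3,5): N and (l;000)² cancel in I_A²/I_B².
A: Δ = 2!·6!·4!/13! = 1/180180; Racah Σ t=0..2: t=0:+1/2304 t=1:−1/216 t=2:+1/384 = -11/6912; ⇒ 3j(4 3 5; 0 1 -1)² = 11/1638, sgn -1
B: Δ = 2!·6!·4!/13! = 1/180180; Racah Σ t=0..1: t=0:+1/5760 t=1:−1/4320 = -1/17280; ⇒ 3j(4 3 5; 3 1 -4)² = 7/4290, sgn +1
I_A²/I_B² = (11/1638)/(7/4290) = 605/147

605/147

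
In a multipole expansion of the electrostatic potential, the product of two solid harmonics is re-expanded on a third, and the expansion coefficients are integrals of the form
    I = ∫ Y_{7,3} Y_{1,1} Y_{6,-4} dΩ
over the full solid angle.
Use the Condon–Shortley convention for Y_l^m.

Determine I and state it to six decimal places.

-0.085707

Checks pass: Σm=0; 14 even; l₃=6∈[6,8].
(2·7+1)(2·1+1)(2·6+1) = 585
Δ: 2! 12! 0! / 15! → 1/1365
sum: t=1:−1/518400 = -1/518400
3j²(7 1 6; 0 0 0) = Δ·Π!·Σ² = 7/195  (sign -1)
sum: t=2:+1/14515200 = 1/14515200
3j²(7 1 6; 3 1 -4) = Δ·Π!·Σ² = 2/455  (sign +1)
combine: 4πI² = 585·7/195·2/455 = 6/65
take √, sign -1: I = -0.08570655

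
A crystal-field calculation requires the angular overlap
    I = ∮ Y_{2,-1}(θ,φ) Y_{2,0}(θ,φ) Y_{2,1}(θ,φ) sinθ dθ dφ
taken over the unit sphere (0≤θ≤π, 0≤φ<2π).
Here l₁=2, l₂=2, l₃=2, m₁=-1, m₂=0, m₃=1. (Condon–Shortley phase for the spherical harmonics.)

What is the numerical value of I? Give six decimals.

-0.090112

Rules hold: Σm=0, L=6 even, 0≤2≤4.
N = 5·5·5 = 125
Δ = 2!·2!·2!/7! = 1/630
Racah Σ t=0..2: t=0:+1/8 t=1:−1/1 t=2:+1/8 = -3/4
⇒ 3j(2 2 2; 0 0 0)² = 2/35, sgn -1
Racah Σ t=1..2: t=1:−1/2 t=2:+1/4 = -1/4
⇒ 3j(2 2 2; -1 0 1)² = 1/70, sgn +1
4πI² = N·(3j₀)²·(3jₘ)² = 5/49
I = -1·√(0.102041/4π) = -0.09011188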